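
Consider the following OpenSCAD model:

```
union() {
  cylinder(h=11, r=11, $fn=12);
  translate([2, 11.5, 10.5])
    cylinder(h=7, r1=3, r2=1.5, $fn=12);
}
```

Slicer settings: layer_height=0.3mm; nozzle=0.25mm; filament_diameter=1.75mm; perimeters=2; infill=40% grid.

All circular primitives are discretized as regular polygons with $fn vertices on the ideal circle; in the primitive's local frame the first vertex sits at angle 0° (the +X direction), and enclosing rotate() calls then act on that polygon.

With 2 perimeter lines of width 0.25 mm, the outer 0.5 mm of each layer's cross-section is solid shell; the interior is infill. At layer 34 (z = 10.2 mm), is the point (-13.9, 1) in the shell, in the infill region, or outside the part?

outside

At z = 10.2 mm: the cylinder: section is a regular 12-gon, circumradius r=11; the cone at (2, 11.5) does not reach this height (z outside [10.5, 17.5]); Merging all regions: only the r=11 cylinder is present, so the union is just that shape — 1 connected region. Overall, the cross-section is a single solid region. The nearest boundary edge runs (-9.53, 5.50)→(-11.00, 0.00); distance from the point to it = 3.06 mm. The point is not inside any of the regions above, so it lies outside the cross-section (3.06 mm from the nearest boundary).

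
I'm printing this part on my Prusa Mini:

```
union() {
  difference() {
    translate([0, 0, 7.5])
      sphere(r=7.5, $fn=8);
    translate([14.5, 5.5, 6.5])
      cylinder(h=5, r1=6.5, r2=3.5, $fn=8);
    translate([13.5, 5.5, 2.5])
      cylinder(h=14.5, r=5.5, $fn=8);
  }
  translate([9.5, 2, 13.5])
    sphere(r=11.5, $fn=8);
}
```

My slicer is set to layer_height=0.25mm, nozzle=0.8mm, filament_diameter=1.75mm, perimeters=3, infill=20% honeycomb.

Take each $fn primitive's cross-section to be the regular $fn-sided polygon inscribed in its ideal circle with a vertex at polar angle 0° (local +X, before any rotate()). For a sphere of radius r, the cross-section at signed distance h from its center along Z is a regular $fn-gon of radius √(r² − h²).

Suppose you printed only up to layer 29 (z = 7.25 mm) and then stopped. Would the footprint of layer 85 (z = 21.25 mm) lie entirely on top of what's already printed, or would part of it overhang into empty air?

entirely on top

Compare the two slices. At z = 7.25: the r=7.5 sphere slices to a regular 8-gon of circumradius 7.496 (√(r²−h²) with h=0.25 from center) (area = (8/2)·7.496²·sin(360°/8) = 158.92 mm²); the cone at (14.5, 5.5) contributes a regular 8-gon of circumradius 6.050 (interpolated between r1=6.5 and r2=3.5 at t=0.150) (area = (8/2)·6.050²·sin(360°/8) = 103.53 mm²); the cylinder at (13.5, 5.5): section is a regular 8-gon, circumradius r=5.5 (area = (8/2)·5.500²·sin(360°/8) = 85.56 mm²); Subtracting the remaining from the first: starting from the r=7.5 sphere (158.92 mm²), the cone at (14.5, 5.5) misses the remaining region (no effect); the r=5.5 cylinder at (13.5, 5.5) misses the remaining region (no effect) — area = 158.92 mm²; the sphere at (9.5, 2): section is a regular 8-gon, circumradius = √(r²−h²) = √(11.5²−6.25²) = 9.653 (area = (8/2)·9.653²·sin(360°/8) = 263.57 mm²); Taking the union: the regions partially overlap — summed areas 422.50 mm² minus the doubly-counted overlap 59.11 mm² gives 363.39 mm² — area = 363.39 mm². At z = 21.25: the sphere is not intersected at this z (|z−center|=13.750 > r=7.5); the cone at (14.5, 5.5) does not reach this height (z outside [6.5, 11.5]); the cylinder at (13.5, 5.5) is absent (z outside [2.5, 17]); Taking the first minus the rest: the first operand is absent here, so nothing remains; the r=11.5 sphere at (9.5, 2) contributes a regular 8-gon of circumradius √(11.5²−7.75²) = 8.496 (area = (8/2)·8.496²·sin(360°/8) = 204.18 mm²); Combining (union): only the r=11.5 sphere at (9.5, 2) is present, so the union is just that shape — area = 204.18 mm². Checking containment: the cross-section at z = 21.25 is a subset of the cross-section at z = 7.25.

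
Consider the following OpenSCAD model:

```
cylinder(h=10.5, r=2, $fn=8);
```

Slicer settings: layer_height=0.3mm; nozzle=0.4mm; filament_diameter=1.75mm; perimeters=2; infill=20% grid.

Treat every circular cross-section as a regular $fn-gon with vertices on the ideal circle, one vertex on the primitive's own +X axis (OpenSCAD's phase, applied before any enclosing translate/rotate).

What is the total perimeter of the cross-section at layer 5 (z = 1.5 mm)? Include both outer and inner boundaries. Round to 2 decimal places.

12.25 mm

At z = 1.5 mm: the r=2 cylinder gives a regular 8-gon of circumradius 2 (constant along its height) (perimeter = 2·8·2.000·sin(180°/8) = 12.25 mm). Overall, the cross-section is a single solid region. Total boundary length (outer) = 12.25 mm.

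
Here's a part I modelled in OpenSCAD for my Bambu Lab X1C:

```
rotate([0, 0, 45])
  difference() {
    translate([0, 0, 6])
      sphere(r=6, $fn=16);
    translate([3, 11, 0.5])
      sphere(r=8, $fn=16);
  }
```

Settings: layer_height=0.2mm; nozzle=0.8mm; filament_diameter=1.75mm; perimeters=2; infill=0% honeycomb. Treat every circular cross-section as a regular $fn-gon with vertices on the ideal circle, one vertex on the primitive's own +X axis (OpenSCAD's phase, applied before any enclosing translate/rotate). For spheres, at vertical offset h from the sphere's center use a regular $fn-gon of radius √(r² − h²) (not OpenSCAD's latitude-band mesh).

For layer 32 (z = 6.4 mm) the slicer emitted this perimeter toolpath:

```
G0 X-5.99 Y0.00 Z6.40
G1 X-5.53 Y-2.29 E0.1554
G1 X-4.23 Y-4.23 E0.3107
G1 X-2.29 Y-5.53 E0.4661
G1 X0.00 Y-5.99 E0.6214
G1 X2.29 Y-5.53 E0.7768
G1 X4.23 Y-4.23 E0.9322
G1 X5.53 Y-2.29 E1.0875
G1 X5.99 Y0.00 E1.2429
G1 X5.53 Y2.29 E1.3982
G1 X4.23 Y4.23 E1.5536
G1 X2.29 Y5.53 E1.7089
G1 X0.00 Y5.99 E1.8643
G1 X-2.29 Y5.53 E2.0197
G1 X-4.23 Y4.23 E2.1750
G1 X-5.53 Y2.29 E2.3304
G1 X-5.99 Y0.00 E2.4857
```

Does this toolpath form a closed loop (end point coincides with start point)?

yes

Start point (G0): (-5.99, 0.00). End point (last G1): the path returns to the start — closed.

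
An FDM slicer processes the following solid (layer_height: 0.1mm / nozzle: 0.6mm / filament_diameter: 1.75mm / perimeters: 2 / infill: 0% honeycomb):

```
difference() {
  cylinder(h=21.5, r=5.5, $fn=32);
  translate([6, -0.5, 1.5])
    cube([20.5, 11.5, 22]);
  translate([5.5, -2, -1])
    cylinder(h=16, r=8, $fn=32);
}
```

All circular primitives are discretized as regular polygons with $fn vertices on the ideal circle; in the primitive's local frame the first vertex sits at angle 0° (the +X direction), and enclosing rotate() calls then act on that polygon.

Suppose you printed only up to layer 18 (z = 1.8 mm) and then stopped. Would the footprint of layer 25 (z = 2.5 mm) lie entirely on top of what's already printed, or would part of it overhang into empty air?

entirely on top

Compare the two slices. At z = 1.8: the r=5.5 cylinder contributes a regular 32-gon of circumradius 5.5 (area = (32/2)·5.500²·sin(360°/32) = 94.42 mm²); the cube at (6, -0.5) (footprint 20.5×11.5) is included at this height (area 235.75 mm²); the r=8 cylinder at (5.5, -2) contributes a regular 32-gon of circumradius 8 (area = (32/2)·8.000²·sin(360°/32) = 199.77 mm²); After the difference (first − rest): starting from the r=5.5 cylinder (94.42 mm²), the 20.5×11.5 cube at (6, -0.5) misses the remaining region (no effect); the r=8 cylinder at (5.5, -2) partially overlaps it — only the 62.99 mm² overlap (of its 199.77 mm²) is removed, clipping the outline — area = 31.43 mm². At z = 2.5: the cylinder: section is a regular 32-gon, circumradius r=5.5 (area = (32/2)·5.500²·sin(360°/32) = 94.42 mm²); the cube at (6, -0.5) (footprint 20.5×11.5) is included at this height (area 235.75 mm²); the r=8 cylinder at (5.5, -2) contributes a regular 32-gon of circumradius 8 (area = (32/2)·8.000²·sin(360°/32) = 199.77 mm²); Taking the first minus the rest: starting from the r=5.5 cylinder (94.42 mm²), the 20.5×11.5 cube at (6, -0.5) misses the remaining region (no effect); the r=8 cylinder at (5.5, -2) partially overlaps it — only the 62.99 mm² overlap (of its 199.77 mm²) is removed, clipping the outline — area = 31.43 mm². Checking containment: the cross-section at z = 2.5 is a subset of the cross-section at z = 1.8.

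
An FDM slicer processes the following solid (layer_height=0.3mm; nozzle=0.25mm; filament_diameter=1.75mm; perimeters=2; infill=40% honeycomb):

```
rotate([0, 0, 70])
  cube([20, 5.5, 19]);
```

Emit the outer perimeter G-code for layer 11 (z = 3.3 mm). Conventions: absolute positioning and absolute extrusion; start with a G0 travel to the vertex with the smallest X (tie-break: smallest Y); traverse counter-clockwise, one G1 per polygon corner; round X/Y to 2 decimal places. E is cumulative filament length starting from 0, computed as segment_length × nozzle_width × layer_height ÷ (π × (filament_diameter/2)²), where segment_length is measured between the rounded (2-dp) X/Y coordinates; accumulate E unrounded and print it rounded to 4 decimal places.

At z = 3.3 mm: the 20×5.5 cube contributes its full rectangle; (rotated 70° about Z; rotation is an isometry so areas/perimeters/island counts are preserved). The outline is a single polygon with 4 vertices. Extrusion per mm of travel: 0.25 × 0.3 / (π × 0.875²) = 0.031181. Accumulating E over each segment gives final E = 1.5901.

G0 X-5.17 Y1.88 Z3.30
G1 X0.00 Y0.00 E0.1715
G1 X6.84 Y18.79 E0.7950
G1 X1.67 Y20.67 E0.9666
G1 X-5.17 Y1.88 E1.5901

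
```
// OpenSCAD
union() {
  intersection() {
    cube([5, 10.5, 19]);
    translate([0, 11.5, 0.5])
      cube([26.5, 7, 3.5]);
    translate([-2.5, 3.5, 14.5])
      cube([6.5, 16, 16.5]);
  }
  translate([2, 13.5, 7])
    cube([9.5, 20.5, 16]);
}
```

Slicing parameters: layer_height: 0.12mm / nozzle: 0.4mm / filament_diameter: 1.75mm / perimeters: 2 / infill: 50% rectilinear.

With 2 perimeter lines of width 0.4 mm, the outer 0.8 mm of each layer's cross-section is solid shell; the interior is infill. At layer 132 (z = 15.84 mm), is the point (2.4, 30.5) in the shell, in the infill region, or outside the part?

At z = 15.84 mm: the cube (footprint 5×10.5) is included at this height; the cube at (0, 11.5) does not reach this height (z outside [0.5, 4]); the 6.5×16 cube at (-2.5, 3.5) contributes its full rectangle; After intersecting: at least one operand is absent at this height, so nothing remains; the cube at (2, 13.5) (footprint 9.5×20.5) is included at this height; Combining (union): only the 9.5×20.5 cube at (2, 13.5) is present, so the union is just that shape — 1 connected region. Overall, the cross-section is a single solid region. The nearest boundary edge runs (2.00, 34.00)→(2.00, 13.50); distance from the point to it = 0.40 mm. The point is inside the cross-section, 0.40 mm from the nearest boundary — within the 0.8 mm shell band (2 × 0.4).

shell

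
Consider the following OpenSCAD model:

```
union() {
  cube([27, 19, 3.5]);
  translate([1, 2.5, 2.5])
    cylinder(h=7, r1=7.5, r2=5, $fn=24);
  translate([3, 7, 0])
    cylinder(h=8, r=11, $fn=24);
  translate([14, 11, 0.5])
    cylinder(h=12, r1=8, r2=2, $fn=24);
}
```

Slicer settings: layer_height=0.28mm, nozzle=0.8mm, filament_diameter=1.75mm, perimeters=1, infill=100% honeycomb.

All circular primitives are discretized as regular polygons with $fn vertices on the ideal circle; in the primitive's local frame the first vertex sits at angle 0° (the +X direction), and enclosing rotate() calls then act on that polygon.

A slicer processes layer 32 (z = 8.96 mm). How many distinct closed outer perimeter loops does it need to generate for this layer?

At z = 8.96 mm: the cube is absent (z outside [0, 3.5]); the cone at (1, 2.5) contributes a regular 24-gon of circumradius 5.193 (interpolated between r1=7.5 and r2=5 at t=0.923); the cylinder at (3, 7) is not intersected at this z (z outside [0, 8]); the cone at (14, 11): at t=0.705 of its height the radius interpolates to r₁+(r₂−r₁)t = 3.770, giving a regular 24-gon of that circumradius; Taking the union: the 2 present regions are separate (no shared area or edge), so areas and boundary lengths simply add and each stays a separate island — 2 connected regions. The result has 2 disconnected regions.

2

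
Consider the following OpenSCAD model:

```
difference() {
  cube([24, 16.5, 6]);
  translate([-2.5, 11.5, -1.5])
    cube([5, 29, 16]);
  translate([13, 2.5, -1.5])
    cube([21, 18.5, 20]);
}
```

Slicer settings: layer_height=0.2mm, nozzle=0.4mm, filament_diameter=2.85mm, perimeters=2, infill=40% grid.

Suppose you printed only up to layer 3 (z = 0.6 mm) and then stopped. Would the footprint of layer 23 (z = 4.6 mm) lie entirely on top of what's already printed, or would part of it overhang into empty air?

entirely on top

Compare the two slices. At z = 0.6: the cube is present — its section is the full 24×16.5 rectangle (area 396.00 mm²); the 5×29 cube at (-2.5, 11.5) contributes its full rectangle (area 145.00 mm²); the cube at (13, 2.5) (footprint 21×18.5) is included at this height (area 388.50 mm²); Subtracting the remaining from the first: starting from the 24×16.5 cube (396.00 mm²), the 5×29 cube at (-2.5, 11.5) partially overlaps it — only the 12.50 mm² overlap (of its 145.00 mm²) is removed, clipping the outline; the 21×18.5 cube at (13, 2.5) partially overlaps it — only the 154.00 mm² overlap (of its 388.50 mm²) is removed, clipping the outline — area = 229.50 mm². At z = 4.6: the 24×16.5 cube contributes its full rectangle (area 396.00 mm²); the cube at (-2.5, 11.5) is present — its section is the full 5×29 rectangle (area 145.00 mm²); the cube at (13, 2.5) (footprint 21×18.5) is included at this height (area 388.50 mm²); Subtracting the remaining from the first: starting from the 24×16.5 cube (396.00 mm²), the 5×29 cube at (-2.5, 11.5) partially overlaps it — only the 12.50 mm² overlap (of its 145.00 mm²) is removed, clipping the outline; the 21×18.5 cube at (13, 2.5) partially overlaps it — only the 154.00 mm² overlap (of its 388.50 mm²) is removed, clipping the outline — area = 229.50 mm². Checking containment: the cross-section at z = 4.6 is a subset of the cross-section at z = 0.6.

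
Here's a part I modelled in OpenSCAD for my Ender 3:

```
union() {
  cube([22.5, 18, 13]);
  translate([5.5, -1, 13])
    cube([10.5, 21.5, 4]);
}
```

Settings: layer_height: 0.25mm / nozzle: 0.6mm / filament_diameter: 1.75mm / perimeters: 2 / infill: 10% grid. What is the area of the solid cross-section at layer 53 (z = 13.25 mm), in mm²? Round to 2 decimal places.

225.75 mm²

At z = 13.25 mm: the cube does not reach this height (z outside [0, 13]); the 10.5×21.5 cube at (5.5, -1) contributes its full rectangle (area 225.75 mm²); Combining (union): only the 10.5×21.5 cube at (5.5, -1) is present, so the union is just that shape — area = 225.75 mm². Overall, the cross-section is a single solid region. Net area = 225.75 mm².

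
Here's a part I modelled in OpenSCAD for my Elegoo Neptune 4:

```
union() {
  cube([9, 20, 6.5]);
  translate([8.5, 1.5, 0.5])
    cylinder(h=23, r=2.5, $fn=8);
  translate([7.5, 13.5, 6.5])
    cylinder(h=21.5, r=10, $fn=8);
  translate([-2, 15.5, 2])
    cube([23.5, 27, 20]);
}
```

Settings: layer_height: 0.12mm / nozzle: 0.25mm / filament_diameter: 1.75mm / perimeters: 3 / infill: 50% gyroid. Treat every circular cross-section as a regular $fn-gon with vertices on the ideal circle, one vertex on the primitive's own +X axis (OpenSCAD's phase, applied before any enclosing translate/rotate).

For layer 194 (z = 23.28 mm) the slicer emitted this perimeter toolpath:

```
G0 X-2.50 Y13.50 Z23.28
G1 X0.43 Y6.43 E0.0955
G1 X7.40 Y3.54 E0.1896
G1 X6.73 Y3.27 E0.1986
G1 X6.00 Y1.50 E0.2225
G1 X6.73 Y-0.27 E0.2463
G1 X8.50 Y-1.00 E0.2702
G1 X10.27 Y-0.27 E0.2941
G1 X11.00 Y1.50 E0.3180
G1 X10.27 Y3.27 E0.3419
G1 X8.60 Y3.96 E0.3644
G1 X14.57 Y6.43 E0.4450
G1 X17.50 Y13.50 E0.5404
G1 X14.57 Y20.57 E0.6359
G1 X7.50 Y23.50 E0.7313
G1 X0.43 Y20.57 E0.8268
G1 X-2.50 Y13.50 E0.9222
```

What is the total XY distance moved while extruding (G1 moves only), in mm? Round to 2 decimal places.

73.94 mm

Sum the Euclidean lengths of each G1 segment: total = 73.94 mm.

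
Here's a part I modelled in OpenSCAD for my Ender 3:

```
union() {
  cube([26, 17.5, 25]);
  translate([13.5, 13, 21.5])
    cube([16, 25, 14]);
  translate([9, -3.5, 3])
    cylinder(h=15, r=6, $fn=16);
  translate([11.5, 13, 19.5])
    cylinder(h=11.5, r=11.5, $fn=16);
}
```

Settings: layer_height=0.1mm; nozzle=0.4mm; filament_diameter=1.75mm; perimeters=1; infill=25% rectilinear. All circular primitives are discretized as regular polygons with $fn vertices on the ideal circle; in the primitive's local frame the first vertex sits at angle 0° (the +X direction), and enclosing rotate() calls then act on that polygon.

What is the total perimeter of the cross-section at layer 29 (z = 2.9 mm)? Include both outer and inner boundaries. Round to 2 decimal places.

87.00 mm

At z = 2.9 mm: the cube is present — its section is the full 26×17.5 rectangle (perimeter 87.00 mm); the cube at (13.5, 13) is absent (z outside [21.5, 35.5]); the cylinder at (9, -3.5) does not reach this height (z outside [3, 18]); the cylinder at (11.5, 13) is absent (z outside [19.5, 31]); Taking the union: only the 26×17.5 cube is present, so the union is just that shape — boundary = 87.00 mm. Overall, the cross-section is a single solid region. Total boundary length (outer) = 87.00 mm.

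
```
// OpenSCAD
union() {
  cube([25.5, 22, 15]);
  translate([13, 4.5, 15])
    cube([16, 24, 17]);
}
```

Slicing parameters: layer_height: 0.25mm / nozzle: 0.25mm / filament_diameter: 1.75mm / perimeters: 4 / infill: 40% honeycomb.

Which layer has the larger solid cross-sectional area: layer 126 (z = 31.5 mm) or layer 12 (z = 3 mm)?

layer 12 (z = 3 mm)

Layer 126 (z = 31.5): the cube is not intersected at this z (z outside [0, 15]); the 16×24 cube at (13, 4.5) contributes its full rectangle (area 384.00 mm²); Taking the union: only the 16×24 cube at (13, 4.5) is present, so the union is just that shape — area = 384.00 mm². So its area = 384.00 mm². Layer 12 (z = 3): the cube (footprint 25.5×22) is included at this height (area 561.00 mm²); the cube at (13, 4.5) is absent (z outside [15, 32]); Combining (union): only the 25.5×22 cube is present, so the union is just that shape — area = 561.00 mm². So its area = 561.00 mm². Layer 12 is larger (561.00 vs 384.00 mm²).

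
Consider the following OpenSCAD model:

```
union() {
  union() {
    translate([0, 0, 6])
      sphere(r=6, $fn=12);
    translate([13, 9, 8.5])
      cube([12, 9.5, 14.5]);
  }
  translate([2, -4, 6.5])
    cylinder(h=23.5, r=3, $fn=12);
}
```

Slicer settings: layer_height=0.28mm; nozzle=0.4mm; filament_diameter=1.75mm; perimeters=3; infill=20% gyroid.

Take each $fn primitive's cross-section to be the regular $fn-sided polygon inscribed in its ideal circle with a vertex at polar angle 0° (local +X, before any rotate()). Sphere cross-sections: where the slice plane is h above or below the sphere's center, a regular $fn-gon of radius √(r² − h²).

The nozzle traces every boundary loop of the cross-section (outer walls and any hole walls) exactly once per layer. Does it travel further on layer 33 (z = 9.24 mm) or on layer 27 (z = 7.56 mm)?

Layer 33 (z = 9.24): the r=6 sphere contributes a regular 12-gon of circumradius √(6²−3.24²) = 5.050 (perimeter = 2·12·5.050·sin(180°/12) = 31.37 mm); the 12×9.5 cube at (13, 9) contributes its full rectangle (perimeter 43.00 mm); Combining (union): the 2 present regions are separate (no shared area or edge), so areas and boundary lengths simply add and each stays a separate island — boundary = 74.37 mm; the cylinder at (2, -4): section is a regular 12-gon, circumradius r=3 (perimeter = 2·12·3.000·sin(180°/12) = 18.63 mm); Merging all regions: the regions partially overlap (shared area 14.45 mm²), so the edge portions inside another operand are dropped and the merged outline is re-measured after clipping — boundary = 78.38 mm. So its perimeter = 78.38 mm. Layer 27 (z = 7.56): the r=6 sphere contributes a regular 12-gon of circumradius √(6²−1.56²) = 5.794 (perimeter = 2·12·5.794·sin(180°/12) = 35.99 mm); the cube at (13, 9) is absent (z outside [8.5, 23]); Taking the union: only the r=6 sphere is present, so the union is just that shape — boundary = 35.99 mm; the cylinder at (2, -4): section is a regular 12-gon, circumradius r=3 (perimeter = 2·12·3.000·sin(180°/12) = 18.63 mm); Taking the union: the regions partially overlap (shared area 18.94 mm²), so the edge portions inside another operand are dropped and the merged outline is re-measured after clipping — boundary = 38.30 mm. So its perimeter = 38.30 mm. Layer 33 is larger (78.38 vs 38.30 mm).

layer 33 (z = 9.24 mm)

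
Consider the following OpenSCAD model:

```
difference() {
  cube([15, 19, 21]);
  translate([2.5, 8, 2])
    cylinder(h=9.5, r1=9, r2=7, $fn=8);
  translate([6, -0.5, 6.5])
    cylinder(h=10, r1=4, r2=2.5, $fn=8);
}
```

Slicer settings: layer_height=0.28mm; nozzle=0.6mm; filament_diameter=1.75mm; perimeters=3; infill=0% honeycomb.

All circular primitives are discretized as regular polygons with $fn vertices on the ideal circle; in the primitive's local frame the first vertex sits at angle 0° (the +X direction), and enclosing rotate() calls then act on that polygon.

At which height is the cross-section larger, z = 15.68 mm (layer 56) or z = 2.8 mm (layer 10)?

layer 56 (z = 15.68 mm)

Layer 56 (z = 15.68): the cube (footprint 15×19) is included at this height (area 285.00 mm²); the cone at (2.5, 8) does not reach this height (z outside [2, 11.5]); the cone at (6, -0.5): at t=0.918 of its height the radius interpolates to r₁+(r₂−r₁)t = 2.623, giving a regular 8-gon of that circumradius (area = (8/2)·2.623²·sin(360°/8) = 19.46 mm²); Taking the first minus the rest: starting from the 15×19 cube (285.00 mm²), the cone at (6, -0.5) partially overlaps it — only the 7.21 mm² overlap (of its 19.46 mm²) is removed, clipping the outline — area = 277.79 mm². So its area = 277.79 mm². Layer 10 (z = 2.8): the cube (footprint 15×19) is included at this height (area 285.00 mm²); the cone at (2.5, 8): at t=0.084 of its height the radius interpolates to r₁+(r₂−r₁)t = 8.832, giving a regular 8-gon of that circumradius (area = (8/2)·8.832²·sin(360°/8) = 220.61 mm²); the cone at (6, -0.5) is absent (z outside [6.5, 16.5]); Taking the first minus the rest: starting from the 15×19 cube (285.00 mm²), the cone at (2.5, 8) partially overlaps it — only the 150.20 mm² overlap (of its 220.61 mm²) is removed, clipping the outline — area = 134.80 mm². So its area = 134.80 mm². Layer 56 is larger (277.79 vs 134.80 mm²).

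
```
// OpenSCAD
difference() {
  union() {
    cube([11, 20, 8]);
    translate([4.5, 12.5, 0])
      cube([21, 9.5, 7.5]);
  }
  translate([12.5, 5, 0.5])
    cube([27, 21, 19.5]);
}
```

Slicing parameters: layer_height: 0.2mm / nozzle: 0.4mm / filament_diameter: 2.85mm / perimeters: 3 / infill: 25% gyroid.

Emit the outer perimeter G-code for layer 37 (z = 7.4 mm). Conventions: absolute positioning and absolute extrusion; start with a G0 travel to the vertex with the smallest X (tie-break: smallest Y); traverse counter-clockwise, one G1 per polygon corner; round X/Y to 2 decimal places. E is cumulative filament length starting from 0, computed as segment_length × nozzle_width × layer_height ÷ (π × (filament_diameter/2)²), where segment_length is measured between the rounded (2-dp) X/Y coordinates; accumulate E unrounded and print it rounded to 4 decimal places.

G0 X0.00 Y0.00 Z7.40
G1 X11.00 Y0.00 E0.1379
G1 X11.00 Y12.50 E0.2947
G1 X12.50 Y12.50 E0.3135
G1 X12.50 Y22.00 E0.4326
G1 X4.50 Y22.00 E0.5330
G1 X4.50 Y20.00 E0.5580
G1 X0.00 Y20.00 E0.6145
G1 X0.00 Y0.00 E0.8653

At z = 7.4 mm: the 11×20 cube contributes its full rectangle; the cube at (4.5, 12.5) (footprint 21×9.5) is included at this height; Taking the union: the regions partially overlap (shared area 48.75 mm²), so overlapping operands fuse into one piece — 1 connected region; the cube at (12.5, 5) (footprint 27×21) is included at this height; Subtracting the remaining from the first: starting from that combined region, the 27×21 cube at (12.5, 5) partially overlaps it — only the 123.50 mm² overlap (of its 567.00 mm²) is removed, clipping the outline — 1 connected region. The outline is a single polygon with 8 vertices. Extrusion per mm of travel: 0.4 × 0.2 / (π × 1.425²) = 0.012540. Accumulating E over each segment gives final E = 0.8653.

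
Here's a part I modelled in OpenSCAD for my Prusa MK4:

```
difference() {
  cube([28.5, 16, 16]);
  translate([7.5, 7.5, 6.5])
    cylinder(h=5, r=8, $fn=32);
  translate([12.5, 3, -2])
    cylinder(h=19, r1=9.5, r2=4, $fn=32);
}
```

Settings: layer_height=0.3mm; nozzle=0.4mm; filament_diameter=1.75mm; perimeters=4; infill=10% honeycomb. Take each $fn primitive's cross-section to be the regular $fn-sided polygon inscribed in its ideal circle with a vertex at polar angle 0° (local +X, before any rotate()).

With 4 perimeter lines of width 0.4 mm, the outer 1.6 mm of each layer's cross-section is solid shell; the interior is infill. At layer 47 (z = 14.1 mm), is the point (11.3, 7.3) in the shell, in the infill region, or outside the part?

outside

At z = 14.1 mm: the cube is present — its section is the full 28.5×16 rectangle; the cylinder at (7.5, 7.5) is not intersected at this z (z outside [6.5, 11.5]); the cone at (12.5, 3) (r1=9.5→r2=4) has section circumradius 4.839 here — a regular 32-gon; After the difference (first − rest): starting from the 28.5×16 cube, the cone at (12.5, 3) partially overlaps it — only the 63.51 mm² overlap (of its 73.11 mm²) is removed, clipping the outline — 1 connected region. Overall, the cross-section is a single solid region. The nearest boundary edge runs (11.56, 7.75)→(10.65, 7.47); distance from the point to it = 0.35 mm. The point is not inside any of the regions above, so it lies outside the cross-section (0.35 mm from the nearest boundary).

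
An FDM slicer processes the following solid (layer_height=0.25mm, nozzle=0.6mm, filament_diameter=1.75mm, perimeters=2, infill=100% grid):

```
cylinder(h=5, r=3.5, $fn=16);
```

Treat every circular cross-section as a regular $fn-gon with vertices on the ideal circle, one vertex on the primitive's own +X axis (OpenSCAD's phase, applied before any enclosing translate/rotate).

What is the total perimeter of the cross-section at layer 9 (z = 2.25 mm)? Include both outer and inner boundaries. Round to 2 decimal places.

21.85 mm

At z = 2.25 mm: the cylinder: section is a regular 16-gon, circumradius r=3.5 (perimeter = 2·16·3.500·sin(180°/16) = 21.85 mm). Overall, the cross-section is a single solid region. Total boundary length (outer) = 21.85 mm.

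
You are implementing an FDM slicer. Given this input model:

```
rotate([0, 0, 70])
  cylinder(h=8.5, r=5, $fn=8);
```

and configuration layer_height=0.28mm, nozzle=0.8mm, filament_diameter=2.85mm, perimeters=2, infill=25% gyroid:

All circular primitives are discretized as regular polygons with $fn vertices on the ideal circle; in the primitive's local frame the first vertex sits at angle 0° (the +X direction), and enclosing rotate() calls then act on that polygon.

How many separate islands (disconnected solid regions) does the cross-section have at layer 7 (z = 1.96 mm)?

1

At z = 1.96 mm: the cylinder: section is a regular 8-gon, circumradius r=5; (whole slice rotated 70° about Z — lengths, areas and connectivity unchanged). Overall, the cross-section is a single solid region. Island count = 1.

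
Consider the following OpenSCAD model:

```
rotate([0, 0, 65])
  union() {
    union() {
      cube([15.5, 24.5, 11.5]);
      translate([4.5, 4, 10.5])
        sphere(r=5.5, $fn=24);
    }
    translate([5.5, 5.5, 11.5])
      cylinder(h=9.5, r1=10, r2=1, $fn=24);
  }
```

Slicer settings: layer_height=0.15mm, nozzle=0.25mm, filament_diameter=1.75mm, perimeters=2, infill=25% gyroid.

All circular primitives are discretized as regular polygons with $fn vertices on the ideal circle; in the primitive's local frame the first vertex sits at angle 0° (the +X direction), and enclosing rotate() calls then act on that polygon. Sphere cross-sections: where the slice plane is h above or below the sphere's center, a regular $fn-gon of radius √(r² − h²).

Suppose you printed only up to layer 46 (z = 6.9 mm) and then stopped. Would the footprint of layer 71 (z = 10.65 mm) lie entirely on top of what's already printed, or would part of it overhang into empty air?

Compare the two slices. At z = 6.9: the 15.5×24.5 cube contributes its full rectangle (area 379.75 mm²); the r=5.5 sphere at (4.5, 4) contributes a regular 24-gon of circumradius √(5.5²−3.6²) = 4.158 (area = (24/2)·4.158²·sin(360°/24) = 53.70 mm²); Combining (union): the regions partially overlap — summed areas 433.45 mm² minus the doubly-counted overlap 53.51 mm² gives 379.94 mm² — area = 379.94 mm²; the cone at (5.5, 5.5) is not intersected at this z (z outside [11.5, 21]); Merging all regions: only that combined region is present, so the union is just that shape — area = 379.94 mm²; (whole slice rotated 65° about Z — lengths, areas and connectivity unchanged). At z = 10.65: the cube (footprint 15.5×24.5) is included at this height (area 379.75 mm²); the r=5.5 sphere at (4.5, 4) contributes a regular 24-gon of circumradius √(5.5²−0.15²) = 5.498 (area = (24/2)·5.498²·sin(360°/24) = 93.88 mm²); Combining (union): the regions partially overlap — summed areas 473.63 mm² minus the doubly-counted overlap 82.30 mm² gives 391.33 mm² — area = 391.33 mm²; the cone at (5.5, 5.5) does not reach this height (z outside [11.5, 21]); Taking the union: only that combined region is present, so the union is just that shape — area = 391.33 mm²; (whole slice rotated 65° about Z — lengths, areas and connectivity unchanged). Checking containment: at z = 10.65 the cross-section extends beyond the z = 6.9 cross-section by about 11.39 mm².

part overhangs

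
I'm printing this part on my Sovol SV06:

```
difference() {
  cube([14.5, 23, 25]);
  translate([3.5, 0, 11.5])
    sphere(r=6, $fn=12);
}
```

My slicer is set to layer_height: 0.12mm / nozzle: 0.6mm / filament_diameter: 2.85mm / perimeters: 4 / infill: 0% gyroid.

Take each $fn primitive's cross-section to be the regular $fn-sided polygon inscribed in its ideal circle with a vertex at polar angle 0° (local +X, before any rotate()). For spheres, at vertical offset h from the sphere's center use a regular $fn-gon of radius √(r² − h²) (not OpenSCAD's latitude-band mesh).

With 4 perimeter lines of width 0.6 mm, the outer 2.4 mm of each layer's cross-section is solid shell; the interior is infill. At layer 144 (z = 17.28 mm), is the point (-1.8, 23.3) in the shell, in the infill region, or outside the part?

outside

At z = 17.28 mm: the cube (footprint 14.5×23) is included at this height; the sphere at (3.5, 0): section is a regular 12-gon, circumradius = √(r²−h²) = √(6²−5.78²) = 1.610; After the difference (first − rest): starting from the 14.5×23 cube, the r=6 sphere at (3.5, 0) partially overlaps it — only the 3.89 mm² overlap (of its 7.77 mm²) is removed, clipping the outline — 1 connected region. Overall, the cross-section is a single solid region. The nearest boundary edge runs (0.00, 0.00)→(0.00, 23.00); distance from the point to it = 1.82 mm. The point is not inside any of the regions above, so it lies outside the cross-section (1.82 mm from the nearest boundary).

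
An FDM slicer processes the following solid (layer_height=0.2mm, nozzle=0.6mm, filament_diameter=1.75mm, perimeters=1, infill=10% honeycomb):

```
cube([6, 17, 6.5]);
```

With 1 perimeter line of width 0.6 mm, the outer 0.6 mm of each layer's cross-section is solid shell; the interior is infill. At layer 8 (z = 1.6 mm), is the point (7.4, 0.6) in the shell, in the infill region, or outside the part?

At z = 1.6 mm: the cube (footprint 6×17) is included at this height. Overall, the cross-section is a single solid region. The nearest boundary edge runs (6.00, 0.00)→(6.00, 17.00); distance from the point to it = 1.40 mm. The point is not inside any of the regions above, so it lies outside the cross-section (1.40 mm from the nearest boundary).

outside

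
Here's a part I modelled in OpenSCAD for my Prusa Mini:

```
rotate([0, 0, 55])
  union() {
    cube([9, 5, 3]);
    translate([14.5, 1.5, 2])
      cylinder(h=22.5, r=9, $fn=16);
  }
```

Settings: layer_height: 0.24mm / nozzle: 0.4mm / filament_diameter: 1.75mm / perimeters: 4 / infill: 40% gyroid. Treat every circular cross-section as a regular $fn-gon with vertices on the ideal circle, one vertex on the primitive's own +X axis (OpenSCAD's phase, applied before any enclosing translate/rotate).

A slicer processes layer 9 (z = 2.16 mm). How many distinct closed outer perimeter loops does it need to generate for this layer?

1

At z = 2.16 mm: the 9×5 cube contributes its full rectangle; the r=9 cylinder at (14.5, 1.5) gives a regular 16-gon of circumradius 9 (constant along its height); Merging all regions: the regions partially overlap (shared area 16.06 mm²), so overlapping operands fuse into one piece — 1 connected region; (whole slice rotated 55° about Z — lengths, areas and connectivity unchanged). The result has 1 disconnected region.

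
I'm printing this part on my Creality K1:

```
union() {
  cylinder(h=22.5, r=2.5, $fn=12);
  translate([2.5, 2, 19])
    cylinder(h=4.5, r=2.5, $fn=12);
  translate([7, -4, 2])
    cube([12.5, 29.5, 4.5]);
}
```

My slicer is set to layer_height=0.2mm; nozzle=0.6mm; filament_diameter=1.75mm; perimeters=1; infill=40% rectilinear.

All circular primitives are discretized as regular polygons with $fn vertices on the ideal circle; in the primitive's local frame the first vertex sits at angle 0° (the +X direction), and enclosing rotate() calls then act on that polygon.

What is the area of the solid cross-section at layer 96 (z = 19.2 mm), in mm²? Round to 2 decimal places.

33.19 mm²

At z = 19.2 mm: the r=2.5 cylinder contributes a regular 12-gon of circumradius 2.5 (area = (12/2)·2.500²·sin(360°/12) = 18.75 mm²); the cylinder at (2.5, 2): section is a regular 12-gon, circumradius r=2.5 (area = (12/2)·2.500²·sin(360°/12) = 18.75 mm²); the cube at (7, -4) does not reach this height (z outside [2, 6.5]); Merging all regions: the regions partially overlap — summed areas 37.50 mm² minus the doubly-counted overlap 4.31 mm² gives 33.19 mm² — area = 33.19 mm². Overall, the cross-section is a single solid region. Net area = 33.19 mm².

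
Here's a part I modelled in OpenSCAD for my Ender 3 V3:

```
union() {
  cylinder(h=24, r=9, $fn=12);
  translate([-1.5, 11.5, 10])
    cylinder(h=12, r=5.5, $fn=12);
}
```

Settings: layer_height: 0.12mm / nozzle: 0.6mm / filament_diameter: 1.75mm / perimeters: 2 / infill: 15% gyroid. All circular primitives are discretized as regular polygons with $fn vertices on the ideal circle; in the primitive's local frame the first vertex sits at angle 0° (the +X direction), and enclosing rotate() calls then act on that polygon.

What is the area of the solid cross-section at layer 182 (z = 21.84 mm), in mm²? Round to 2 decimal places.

320.04 mm²

At z = 21.84 mm: the r=9 cylinder contributes a regular 12-gon of circumradius 9 (area = (12/2)·9.000²·sin(360°/12) = 243.00 mm²); the r=5.5 cylinder at (-1.5, 11.5) gives a regular 12-gon of circumradius 5.5 (constant along its height) (area = (12/2)·5.500²·sin(360°/12) = 90.75 mm²); Taking the union: the regions partially overlap — summed areas 333.75 mm² minus the doubly-counted overlap 13.71 mm² gives 320.04 mm² — area = 320.04 mm². Overall, the cross-section is a single solid region. Net area = 320.04 mm².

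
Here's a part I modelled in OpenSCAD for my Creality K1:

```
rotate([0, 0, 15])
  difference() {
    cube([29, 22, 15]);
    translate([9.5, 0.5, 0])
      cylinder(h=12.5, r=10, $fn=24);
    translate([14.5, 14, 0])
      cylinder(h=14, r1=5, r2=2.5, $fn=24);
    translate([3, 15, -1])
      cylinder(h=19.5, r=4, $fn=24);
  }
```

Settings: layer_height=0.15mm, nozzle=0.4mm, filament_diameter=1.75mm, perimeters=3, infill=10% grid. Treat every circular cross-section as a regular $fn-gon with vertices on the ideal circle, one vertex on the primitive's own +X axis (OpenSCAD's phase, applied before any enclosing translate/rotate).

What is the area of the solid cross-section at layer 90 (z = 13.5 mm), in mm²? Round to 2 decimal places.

At z = 13.5 mm: the cube (footprint 29×22) is included at this height (area 638.00 mm²); the cylinder at (9.5, 0.5) does not reach this height (z outside [0, 12.5]); the cone at (14.5, 14): at t=0.964 of its height the radius interpolates to r₁+(r₂−r₁)t = 2.589, giving a regular 24-gon of that circumradius (area = (24/2)·2.589²·sin(360°/24) = 20.82 mm²); the r=4 cylinder at (3, 15) contributes a regular 24-gon of circumradius 4 (area = (24/2)·4.000²·sin(360°/24) = 49.69 mm²); Taking the first minus the rest: starting from the 29×22 cube (638.00 mm²), the cone at (14.5, 14) lies wholly inside it (removes its full 20.82 mm² and its 16.22 mm outline becomes a hole wall); the r=4 cylinder at (3, 15) partially overlaps it — only the 46.20 mm² overlap (of its 49.69 mm²) is removed, clipping the outline — area = 570.98 mm²; (rotated 15° about Z; rotation is an isometry so areas/perimeters/island counts are preserved). Overall, the cross-section is one region with 1 hole. Net area = 570.98 mm².

570.98 mm²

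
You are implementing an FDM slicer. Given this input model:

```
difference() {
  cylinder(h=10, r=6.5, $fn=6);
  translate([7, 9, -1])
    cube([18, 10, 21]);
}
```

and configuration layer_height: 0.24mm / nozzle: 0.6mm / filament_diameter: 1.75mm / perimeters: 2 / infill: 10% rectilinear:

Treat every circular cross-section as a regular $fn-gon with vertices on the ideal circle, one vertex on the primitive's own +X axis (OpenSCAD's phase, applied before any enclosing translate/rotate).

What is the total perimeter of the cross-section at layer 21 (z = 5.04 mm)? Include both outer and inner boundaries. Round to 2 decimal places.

39.00 mm

At z = 5.04 mm: the r=6.5 cylinder gives a regular 6-gon of circumradius 6.5 (constant along its height) (perimeter = 2·6·6.500·sin(180°/6) = 39.00 mm); the cube at (7, 9) (footprint 18×10) is included at this height (perimeter 56.00 mm); Subtracting the remaining from the first: starting from the r=6.5 cylinder, the 18×10 cube at (7, 9) misses the remaining region (no effect) — boundary = 39.00 mm. Overall, the cross-section is a single solid region. Total boundary length (outer) = 39.00 mm.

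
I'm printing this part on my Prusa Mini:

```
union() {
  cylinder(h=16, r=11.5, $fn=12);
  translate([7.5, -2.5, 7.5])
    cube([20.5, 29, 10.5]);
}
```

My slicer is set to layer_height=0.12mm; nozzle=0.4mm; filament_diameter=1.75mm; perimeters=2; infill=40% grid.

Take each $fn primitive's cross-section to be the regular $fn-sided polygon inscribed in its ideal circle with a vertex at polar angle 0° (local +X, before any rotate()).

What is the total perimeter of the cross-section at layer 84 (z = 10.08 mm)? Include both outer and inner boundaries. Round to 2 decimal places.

At z = 10.08 mm: the r=11.5 cylinder contributes a regular 12-gon of circumradius 11.5 (perimeter = 2·12·11.500·sin(180°/12) = 71.43 mm); the 20.5×29 cube at (7.5, -2.5) contributes its full rectangle (perimeter 99.00 mm); Taking the union: the regions partially overlap (shared area 30.76 mm²), so the edge portions inside another operand are dropped and the merged outline is re-measured after clipping — boundary = 144.38 mm. Overall, the cross-section is a single solid region. Total boundary length (outer) = 144.38 mm.

144.38 mm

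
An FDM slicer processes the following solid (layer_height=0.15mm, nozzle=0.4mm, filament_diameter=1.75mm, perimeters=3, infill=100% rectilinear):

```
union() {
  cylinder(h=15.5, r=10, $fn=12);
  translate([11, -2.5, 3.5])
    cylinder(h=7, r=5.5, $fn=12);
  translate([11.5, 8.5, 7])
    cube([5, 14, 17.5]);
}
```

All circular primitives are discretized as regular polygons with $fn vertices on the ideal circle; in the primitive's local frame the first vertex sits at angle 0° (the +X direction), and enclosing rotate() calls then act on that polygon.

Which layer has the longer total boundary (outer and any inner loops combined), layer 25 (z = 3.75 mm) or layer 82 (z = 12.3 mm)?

layer 82 (z = 12.3 mm)

Layer 25 (z = 3.75): the r=10 cylinder gives a regular 12-gon of circumradius 10 (constant along its height) (perimeter = 2·12·10.000·sin(180°/12) = 62.12 mm); the cylinder at (11, -2.5): section is a regular 12-gon, circumradius r=5.5 (perimeter = 2·12·5.500·sin(180°/12) = 34.16 mm); the cube at (11.5, 8.5) does not reach this height (z outside [7, 24.5]); Taking the union: the regions partially overlap (shared area 25.22 mm²), so the edge portions inside another operand are dropped and the merged outline is re-measured after clipping — boundary = 75.39 mm. So its perimeter = 75.39 mm. Layer 82 (z = 12.3): the cylinder: section is a regular 12-gon, circumradius r=10 (perimeter = 2·12·10.000·sin(180°/12) = 62.12 mm); the cylinder at (11, -2.5) is not intersected at this z (z outside [3.5, 10.5]); the 5×14 cube at (11.5, 8.5) contributes its full rectangle (perimeter 38.00 mm); Combining (union): the 2 present regions are separate (no shared area or edge), so areas and boundary lengths simply add and each stays a separate island — boundary = 100.12 mm. So its perimeter = 100.12 mm. Layer 82 is larger (100.12 vs 75.39 mm).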